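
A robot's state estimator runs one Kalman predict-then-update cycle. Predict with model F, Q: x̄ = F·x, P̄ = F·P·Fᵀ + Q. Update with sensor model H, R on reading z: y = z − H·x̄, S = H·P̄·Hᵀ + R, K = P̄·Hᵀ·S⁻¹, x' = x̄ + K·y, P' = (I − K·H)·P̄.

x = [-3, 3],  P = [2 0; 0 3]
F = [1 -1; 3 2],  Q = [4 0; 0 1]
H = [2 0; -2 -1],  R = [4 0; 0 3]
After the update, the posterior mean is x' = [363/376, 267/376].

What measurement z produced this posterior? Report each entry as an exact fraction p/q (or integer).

z = [3, -3]

x̄ = F·x = [-6, -3]
P̄ = F·P·Fᵀ + Q = [9 0; 0 31]
S = H·P̄·Hᵀ + R = [40 -36; -36 70]
K = P̄·Hᵀ·S⁻¹ = [153/376 -9/188; -279/376 -155/188]
x' − x̄ = [2619/376, 1395/376] = K·y
y = (KᵀK)⁻¹·Kᵀ·(x' − x̄) = [15, -18]
z = y + H·x̄ = [15, -18] + [-12, 15] = [3, -3]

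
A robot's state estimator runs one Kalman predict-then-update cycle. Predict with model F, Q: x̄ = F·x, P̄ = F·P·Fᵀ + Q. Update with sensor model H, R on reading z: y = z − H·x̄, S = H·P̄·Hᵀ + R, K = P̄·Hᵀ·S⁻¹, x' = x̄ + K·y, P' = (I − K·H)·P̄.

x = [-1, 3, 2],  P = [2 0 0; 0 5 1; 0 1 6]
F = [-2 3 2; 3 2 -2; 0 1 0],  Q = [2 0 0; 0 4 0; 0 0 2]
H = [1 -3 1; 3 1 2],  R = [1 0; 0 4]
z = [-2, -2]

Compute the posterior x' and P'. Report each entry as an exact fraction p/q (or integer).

x' = [-425165/669251, 264587/669251, -105889/669251]
P' = [753850/669251 -34934/669251 -780226/669251; -34934/669251 103486/669251 143414/669251; -780226/669251 143414/669251 1194262/669251]

x̄ = F·x = [15, -1, 3]
P̄ = F·P·Fᵀ + Q = [91 -8 17; -8 58 8; 17 8 7]
y = z − H·x̄ = [-23, -52]
S = H·P̄·Hᵀ + R = [655 222; 222 1097]
K = P̄·Hᵀ·S⁻¹ = [78426/669251 166541/669251; -201978/669251 71378/669251; -16206/669251 47815/669251]
x' = x̄ + K·y = [-425165/669251, 264587/669251, -105889/669251]
P' = (I − K·H)·P̄ = [753850/669251 -34934/669251 -780226/669251; -34934/669251 103486/669251 143414/669251; -780226/669251 143414/669251 1194262/669251]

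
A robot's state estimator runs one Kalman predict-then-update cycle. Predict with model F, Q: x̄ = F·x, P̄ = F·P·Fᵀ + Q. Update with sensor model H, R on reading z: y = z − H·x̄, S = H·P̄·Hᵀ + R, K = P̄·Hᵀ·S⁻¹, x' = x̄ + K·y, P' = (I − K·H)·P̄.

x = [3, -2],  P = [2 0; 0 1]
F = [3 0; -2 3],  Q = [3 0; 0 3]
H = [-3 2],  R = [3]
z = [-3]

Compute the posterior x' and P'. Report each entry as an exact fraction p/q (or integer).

x̄ = F·x = [9, -12]
P̄ = F·P·Fᵀ + Q = [21 -12; -12 20]
y = z − H·x̄ = [48]
S = H·P̄·Hᵀ + R = [416]
K = P̄·Hᵀ·S⁻¹ = [-87/416; 19/104]
x' = x̄ + K·y = [-27/26, -42/13]
P' = (I − K·H)·P̄ = [1167/416 405/104; 405/104 159/26]

x' = [-27/26, -42/13]
P' = [1167/416 405/104; 405/104 159/26]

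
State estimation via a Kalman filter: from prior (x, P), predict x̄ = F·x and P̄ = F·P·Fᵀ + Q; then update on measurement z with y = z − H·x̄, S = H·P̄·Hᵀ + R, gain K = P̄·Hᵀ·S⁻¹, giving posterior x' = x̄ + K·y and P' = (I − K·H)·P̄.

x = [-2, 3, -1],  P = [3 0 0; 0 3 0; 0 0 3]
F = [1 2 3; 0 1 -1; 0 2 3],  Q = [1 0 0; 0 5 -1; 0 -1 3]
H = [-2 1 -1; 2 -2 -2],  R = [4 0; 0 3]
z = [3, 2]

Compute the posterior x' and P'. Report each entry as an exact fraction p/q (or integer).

x̄ = F·x = [1, 4, 3]
P̄ = F·P·Fᵀ + Q = [43 -3 39; -3 11 -4; 39 -4 42]
y = z − H·x̄ = [4, 14]
S = H·P̄·Hᵀ + R = [405 -50; -50 67]
K = P̄·Hᵀ·S⁻¹ = [-7876/24635 -146/4927; 407/24635 -1410/4927; -8208/24635 -1078/4927]
x' = x̄ + K·y = [-17089/24635, 1468/24635, -34387/24635]
P' = (I − K·H)·P̄ = [61397/24635 76891/24635 -14399/24635; 76891/24635 121438/24635 -33972/24635; -14399/24635 -33972/24635 27658/24635]

x' = [-17089/24635, 1468/24635, -34387/24635]
P' = [61397/24635 76891/24635 -14399/24635; 76891/24635 121438/24635 -33972/24635; -14399/24635 -33972/24635 27658/24635]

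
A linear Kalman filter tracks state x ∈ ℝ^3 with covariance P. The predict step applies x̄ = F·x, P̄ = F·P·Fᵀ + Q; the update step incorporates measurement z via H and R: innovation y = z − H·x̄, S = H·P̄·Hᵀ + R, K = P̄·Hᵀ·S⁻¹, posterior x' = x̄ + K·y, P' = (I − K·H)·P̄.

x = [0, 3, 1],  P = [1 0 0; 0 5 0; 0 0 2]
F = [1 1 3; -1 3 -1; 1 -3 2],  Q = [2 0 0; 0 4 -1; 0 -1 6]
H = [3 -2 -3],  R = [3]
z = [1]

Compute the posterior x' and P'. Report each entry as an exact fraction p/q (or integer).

x̄ = F·x = [6, 8, -7]
P̄ = F·P·Fᵀ + Q = [26 8 -2; 8 52 -51; -2 -51 60]
y = z − H·x̄ = [-22]
S = H·P̄·Hᵀ + R = [313]
K = P̄·Hᵀ·S⁻¹ = [68/313; 73/313; -84/313]
x' = x̄ + K·y = [382/313, 898/313, -343/313]
P' = (I − K·H)·P̄ = [3514/313 -2460/313 5086/313; -2460/313 10947/313 -9831/313; 5086/313 -9831/313 11724/313]

x' = [382/313, 898/313, -343/313]
P' = [3514/313 -2460/313 5086/313; -2460/313 10947/313 -9831/313; 5086/313 -9831/313 11724/313]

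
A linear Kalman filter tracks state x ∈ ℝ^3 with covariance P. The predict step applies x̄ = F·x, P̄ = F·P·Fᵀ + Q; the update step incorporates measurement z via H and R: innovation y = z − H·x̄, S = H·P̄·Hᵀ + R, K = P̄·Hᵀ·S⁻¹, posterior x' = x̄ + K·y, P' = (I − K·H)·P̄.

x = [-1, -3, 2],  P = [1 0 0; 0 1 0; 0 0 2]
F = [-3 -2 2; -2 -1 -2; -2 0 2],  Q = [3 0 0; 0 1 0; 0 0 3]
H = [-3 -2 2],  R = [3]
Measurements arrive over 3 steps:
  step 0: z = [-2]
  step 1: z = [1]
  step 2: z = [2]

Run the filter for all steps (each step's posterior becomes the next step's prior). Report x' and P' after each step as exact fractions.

step 0: x' = [1399/199, -773/199, 1086/199], P' = [2840/199 -1584/199 2610/199; -1584/199 1490/199 -940/199; 2610/199 -940/199 2969/199]
step 1: x' = [-45959/30369, -5977/1719, -471758/91107], P' = [112211/20246 -3517/573 65107/30369; -3517/573 33095/1719 16190/1719; 65107/30369 16190/1719 1157647/91107]
step 2: x' = [74496746/231890447, 284412151/231890447, 613345104/231890447], P' = [1321036923/231890447 -1048798080/231890447 927476244/231890447; -1048798080/231890447 3717568844/231890447 2043282464/231890447; 927476244/231890447 2043282464/231890447 3498993833/231890447]

step 0: x̄ = F·x = [13, 1, 6]
step 0: P̄ = F·P·Fᵀ + Q = [24 0 14; 0 14 -4; 14 -4 15]
step 0: y = z − H·x̄ = [27]
step 0: S = H·P̄·Hᵀ + R = [199]
step 0: K = P̄·Hᵀ·S⁻¹ = [-44/199; -36/199; -4/199]
step 0: x' = x̄ + K·y = [1399/199, -773/199, 1086/199]
step 0: P' = (I − K·H)·P̄ = [2840/199 -1584/199 2610/199; -1584/199 1490/199 -940/199; 2610/199 -940/199 2969/199]
step 1: x̄ = F·x = [-479/199, -4197/199, -626/199]
step 1: P̄ = F·P·Fᵀ + Q = [1185/199 396/199 240/199; 396/199 35709/199 -1804/199; 240/199 -1804/199 2953/199]
step 1: y = z − H·x̄ = [-8380/199]
step 1: S = H·P̄·Hᵀ + R = [182214/199]
step 1: K = P̄·Hᵀ·S⁻¹ = [-1289/60738; -719/1719; 4397/91107]
step 1: x' = x̄ + K·y = [-45959/30369, -5977/1719, -471758/91107]
step 1: P' = (I − K·H)·P̄ = [112211/20246 -3517/573 65107/30369; -3517/573 33095/1719 16190/1719; 65107/30369 16190/1719 1157647/91107]
step 2: x̄ = F·x = [34559/30369, 512017/30369, -667762/91107]
step 2: P̄ = F·P·Fᵀ + Q = [121277/20246 11060/10123 12661/30369; 11060/10123 1250396/10123 -1815112/30369; 12661/30369 -1815112/30369 5361139/91107]
step 2: y = z − H·x̄ = [4900871/91107]
step 2: S = H·P̄·Hᵀ + R = [231890447/182214]
step 2: K = P̄·Hᵀ·S⁻¹ = [-3520707/231890447; -67392840/231890447; 42998002/231890447]
step 2: x' = x̄ + K·y = [74496746/231890447, 284412151/231890447, 613345104/231890447]
step 2: P' = (I − K·H)·P̄ = [1321036923/231890447 -1048798080/231890447 927476244/231890447; -1048798080/231890447 3717568844/231890447 2043282464/231890447; 927476244/231890447 2043282464/231890447 3498993833/231890447]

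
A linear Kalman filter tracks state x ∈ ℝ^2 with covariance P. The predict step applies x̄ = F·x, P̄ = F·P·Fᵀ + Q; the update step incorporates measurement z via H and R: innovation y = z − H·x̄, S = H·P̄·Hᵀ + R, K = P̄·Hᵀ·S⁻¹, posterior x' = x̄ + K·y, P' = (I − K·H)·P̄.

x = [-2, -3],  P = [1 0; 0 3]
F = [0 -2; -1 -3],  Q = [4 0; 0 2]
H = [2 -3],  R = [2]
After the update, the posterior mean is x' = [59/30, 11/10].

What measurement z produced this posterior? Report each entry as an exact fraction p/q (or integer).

z = [1]

x̄ = F·x = [6, 11]
P̄ = F·P·Fᵀ + Q = [16 18; 18 30]
S = H·P̄·Hᵀ + R = [120]
K = P̄·Hᵀ·S⁻¹ = [-11/60; -9/20]
x' − x̄ = [-121/30, -99/10] = K·y
y = (KᵀK)⁻¹·Kᵀ·(x' − x̄) = [22]
z = y + H·x̄ = [22] + [-21] = [1]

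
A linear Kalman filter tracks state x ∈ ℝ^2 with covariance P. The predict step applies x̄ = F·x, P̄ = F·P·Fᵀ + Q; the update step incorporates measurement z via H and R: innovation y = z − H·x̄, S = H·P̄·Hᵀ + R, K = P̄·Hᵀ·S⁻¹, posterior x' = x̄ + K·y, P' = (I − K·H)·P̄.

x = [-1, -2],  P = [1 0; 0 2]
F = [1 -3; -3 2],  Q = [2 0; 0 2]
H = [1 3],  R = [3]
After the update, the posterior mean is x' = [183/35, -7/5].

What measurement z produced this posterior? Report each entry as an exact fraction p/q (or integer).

x̄ = F·x = [5, -1]
P̄ = F·P·Fᵀ + Q = [21 -15; -15 19]
S = H·P̄·Hᵀ + R = [105]
K = P̄·Hᵀ·S⁻¹ = [-8/35; 2/5]
x' − x̄ = [8/35, -2/5] = K·y
y = (KᵀK)⁻¹·Kᵀ·(x' − x̄) = [-1]
z = y + H·x̄ = [-1] + [2] = [1]

z = [1]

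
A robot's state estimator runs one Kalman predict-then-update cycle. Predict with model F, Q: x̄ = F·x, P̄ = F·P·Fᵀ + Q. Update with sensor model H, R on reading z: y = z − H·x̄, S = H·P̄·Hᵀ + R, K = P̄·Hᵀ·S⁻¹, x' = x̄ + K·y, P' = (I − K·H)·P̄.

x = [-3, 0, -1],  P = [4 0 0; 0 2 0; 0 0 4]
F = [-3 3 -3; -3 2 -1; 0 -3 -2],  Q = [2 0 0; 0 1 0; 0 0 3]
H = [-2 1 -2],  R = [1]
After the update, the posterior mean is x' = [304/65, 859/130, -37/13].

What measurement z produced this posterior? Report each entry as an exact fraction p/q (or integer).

z = [3]

x̄ = F·x = [12, 10, 2]
P̄ = F·P·Fᵀ + Q = [92 60 6; 60 49 -4; 6 -4 37]
S = H·P̄·Hᵀ + R = [390]
K = P̄·Hᵀ·S⁻¹ = [-68/195; -21/130; -3/13]
x' − x̄ = [-476/65, -441/130, -63/13] = K·y
y = (KᵀK)⁻¹·Kᵀ·(x' − x̄) = [21]
z = y + H·x̄ = [21] + [-18] = [3]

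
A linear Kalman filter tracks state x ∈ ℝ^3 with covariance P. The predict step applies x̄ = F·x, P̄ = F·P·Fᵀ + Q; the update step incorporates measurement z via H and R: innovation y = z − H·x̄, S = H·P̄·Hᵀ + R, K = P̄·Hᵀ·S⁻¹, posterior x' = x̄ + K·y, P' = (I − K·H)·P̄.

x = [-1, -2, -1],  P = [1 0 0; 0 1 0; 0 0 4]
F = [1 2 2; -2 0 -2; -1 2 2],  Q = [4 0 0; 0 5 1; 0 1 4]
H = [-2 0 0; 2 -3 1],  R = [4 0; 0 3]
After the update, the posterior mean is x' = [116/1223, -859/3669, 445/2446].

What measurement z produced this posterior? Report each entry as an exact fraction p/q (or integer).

x̄ = F·x = [-7, 4, -5]
P̄ = F·P·Fᵀ + Q = [25 -18 19; -18 25 -13; 19 -13 25]
S = H·P̄·Hᵀ + R = [104 -246; -246 723]
K = P̄·Hᵀ·S⁻¹ = [-491/1223 41/1223; -373/1223 -1010/3669; -397/2446 105/1223]
x' − x̄ = [8677/1223, -15535/3669, 12675/2446] = K·y
y = (KᵀK)⁻¹·Kᵀ·(x' − x̄) = [-15, 32]
z = y + H·x̄ = [-15, 32] + [14, -31] = [-1, 1]

z = [-1, 1]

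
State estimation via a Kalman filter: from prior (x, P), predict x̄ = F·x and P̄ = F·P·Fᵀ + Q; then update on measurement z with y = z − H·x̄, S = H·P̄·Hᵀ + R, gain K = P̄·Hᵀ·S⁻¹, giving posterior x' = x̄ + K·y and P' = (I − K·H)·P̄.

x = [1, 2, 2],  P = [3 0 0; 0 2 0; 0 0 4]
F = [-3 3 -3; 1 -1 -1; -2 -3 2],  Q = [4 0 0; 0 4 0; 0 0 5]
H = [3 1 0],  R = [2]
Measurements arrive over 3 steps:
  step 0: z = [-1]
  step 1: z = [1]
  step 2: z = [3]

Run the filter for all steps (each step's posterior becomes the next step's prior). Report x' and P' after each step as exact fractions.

step 0: x' = [81/127, -1121/381, -1964/381], P' = [211/127 -549/127 312/127; -549/127 4945/381 -2888/381; 312/127 -2888/381 16231/381]
step 1: x' = [-3319881/1409375, 2275473/281875, 2415737/1409375], P' = [7036127/1409375 -4039491/281875 -1431954/1409375; -4039491/281875 2427103/56375 744082/281875; -1431954/1409375 744082/281875 14022058/1409375]
step 2: x' = [11623708779/3777986239, -23447975147/3777986239, -9474710613/3777986239], P' = [22322600866/3777986239 -64213849326/3777986239 -6019565976/3777986239; -64213849326/3777986239 191932841890/3777986239 16438404404/3777986239; -6019565976/3777986239 16438404404/3777986239 38507714218/3777986239]

step 0: x̄ = F·x = [-3, -3, -4]
step 0: P̄ = F·P·Fᵀ + Q = [85 -3 -24; -3 13 -8; -24 -8 51]
step 0: y = z − H·x̄ = [11]
step 0: S = H·P̄·Hᵀ + R = [762]
step 0: K = P̄·Hᵀ·S⁻¹ = [42/127; 2/381; -40/381]
step 0: x' = x̄ + K·y = [81/127, -1121/381, -1964/381]
step 0: P' = (I − K·H)·P̄ = [211/127 -549/127 312/127; -549/127 4945/381 -2888/381; 312/127 -2888/381 16231/381]
step 1: x̄ = F·x = [600/127, 3328/381, -1051/381]
step 1: P̄ = F·P·Fᵀ + Q = [98761/127 7359/127 -62118/127; 7359/127 18979/381 -16390/381; -62118/127 -16390/381 121270/381]
step 1: y = z − H·x̄ = [-8347/381]
step 1: S = H·P̄·Hᵀ + R = [2818750/381]
step 1: K = P̄·Hᵀ·S⁻¹ = [455463/1409375; 8521/281875; -287726/1409375]
step 1: x' = x̄ + K·y = [-3319881/1409375, 2275473/281875, 2415737/1409375]
step 1: P' = (I − K·H)·P̄ = [7036127/1409375 -4039491/281875 -1431954/1409375; -4039491/281875 2427103/56375 744082/281875; -1431954/1409375 744082/281875 14022058/1409375]
step 2: x̄ = F·x = [898647/34375, -17112983/1409375, -22660859/1409375]
step 2: P̄ = F·P·Fᵀ + Q = [24684658/34375 -6884382/34375 -14458536/34375; -6884382/34375 138072898/1409375 158106404/1409375; -14458536/34375 158106404/1409375 361819042/1409375]
step 2: y = z − H·x̄ = [-89192473/1409375]
step 2: S = H·P̄·Hᵀ + R = [7555972478/1409375]
step 2: K = P̄·Hᵀ·S⁻¹ = [1376976636/3777986239; -354353044/3777986239; -810146762/3777986239]
step 2: x' = x̄ + K·y = [11623708779/3777986239, -23447975147/3777986239, -9474710613/3777986239]
step 2: P' = (I − K·H)·P̄ = [22322600866/3777986239 -64213849326/3777986239 -6019565976/3777986239; -64213849326/3777986239 191932841890/3777986239 16438404404/3777986239; -6019565976/3777986239 16438404404/3777986239 38507714218/3777986239]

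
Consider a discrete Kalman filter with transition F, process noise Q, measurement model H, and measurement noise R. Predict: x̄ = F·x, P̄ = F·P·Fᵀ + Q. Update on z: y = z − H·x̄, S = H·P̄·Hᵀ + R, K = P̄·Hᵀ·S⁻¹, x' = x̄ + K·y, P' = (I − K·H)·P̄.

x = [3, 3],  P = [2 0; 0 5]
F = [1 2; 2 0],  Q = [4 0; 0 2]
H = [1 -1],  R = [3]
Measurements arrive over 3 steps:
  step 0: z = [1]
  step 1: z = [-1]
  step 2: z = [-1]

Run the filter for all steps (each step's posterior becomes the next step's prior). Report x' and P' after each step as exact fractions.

step 0: x' = [235/31, 198/31], P' = [322/31 256/31; 256/31 274/31]
step 1: x' = [8137/673, 8234/673], P' = [29694/673 27000/673; 27000/673 26046/673]
step 2: x' = [134939/31935, 139862/31935], P' = [2753762/31935 2522216/31935; 2522216/31935 2380418/31935]

step 0: x̄ = F·x = [9, 6]
step 0: P̄ = F·P·Fᵀ + Q = [26 4; 4 10]
step 0: y = z − H·x̄ = [-2]
step 0: S = H·P̄·Hᵀ + R = [31]
step 0: K = P̄·Hᵀ·S⁻¹ = [22/31; -6/31]
step 0: x' = x̄ + K·y = [235/31, 198/31]
step 0: P' = (I − K·H)·P̄ = [322/31 256/31; 256/31 274/31]
step 1: x̄ = F·x = [631/31, 470/31]
step 1: P̄ = F·P·Fᵀ + Q = [2566/31 1668/31; 1668/31 1350/31]
step 1: y = z − H·x̄ = [-192/31]
step 1: S = H·P̄·Hᵀ + R = [673/31]
step 1: K = P̄·Hᵀ·S⁻¹ = [898/673; 318/673]
step 1: x' = x̄ + K·y = [8137/673, 8234/673]
step 1: P' = (I − K·H)·P̄ = [29694/673 27000/673; 27000/673 26046/673]
step 2: x̄ = F·x = [24605/673, 16274/673]
step 2: P̄ = F·P·Fᵀ + Q = [244570/673 167388/673; 167388/673 120122/673]
step 2: y = z − H·x̄ = [-9004/673]
step 2: S = H·P̄·Hᵀ + R = [31935/673]
step 2: K = P̄·Hᵀ·S⁻¹ = [77182/31935; 47266/31935]
step 2: x' = x̄ + K·y = [134939/31935, 139862/31935]
step 2: P' = (I − K·H)·P̄ = [2753762/31935 2522216/31935; 2522216/31935 2380418/31935]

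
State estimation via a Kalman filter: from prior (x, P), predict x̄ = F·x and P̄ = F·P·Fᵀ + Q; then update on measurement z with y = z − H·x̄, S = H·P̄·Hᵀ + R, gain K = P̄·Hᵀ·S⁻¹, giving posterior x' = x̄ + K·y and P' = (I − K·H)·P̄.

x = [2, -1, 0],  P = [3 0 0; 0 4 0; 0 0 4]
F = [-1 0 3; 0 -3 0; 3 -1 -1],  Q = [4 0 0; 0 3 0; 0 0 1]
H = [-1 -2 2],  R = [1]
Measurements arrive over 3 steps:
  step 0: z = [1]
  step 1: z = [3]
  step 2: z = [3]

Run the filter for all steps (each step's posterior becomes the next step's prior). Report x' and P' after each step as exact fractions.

step 0: x' = [101/332, 741/166, 1703/332], P' = [7051/332 -2295/166 -1107/332; -2295/166 2508/83 3855/166; -1107/332 3855/166 7191/332]
step 1: x' = [606779/51202, -491493/51202, -55830/25601], P' = [7896447/51202 -3831642/25601 -3724617/51202; -3831642/25601 4012071/25601 2101854/25601; -3724617/51202 2101854/25601 2360609/51202]
step 2: x' = [1201264039/238833608, 97355283/119416804, 1154936085/238833608], P' = [9531816995/119416804 -4604772327/59708402 -4470294027/119416804; -4604772327/59708402 2580420153/29854201 2874377601/59708402; -4470294027/119416804 2874377601/59708402 3561973971/119416804]

step 0: x̄ = F·x = [-2, 3, 7]
step 0: P̄ = F·P·Fᵀ + Q = [43 0 -21; 0 39 12; -21 12 36]
step 0: y = z − H·x̄ = [-9]
step 0: S = H·P̄·Hᵀ + R = [332]
step 0: K = P̄·Hᵀ·S⁻¹ = [-85/332; -27/166; 69/332]
step 0: x' = x̄ + K·y = [101/332, 741/166, 1703/332]
step 0: P' = (I − K·H)·P̄ = [7051/332 -2295/166 -1107/332; -2295/166 2508/83 3855/166; -1107/332 3855/166 7191/332]
step 1: x̄ = F·x = [1252/83, -2223/166, -1441/166]
step 1: P̄ = F·P·Fᵀ + Q = [19935/83 -20790/83 -20379/83; -20790/83 22821/83 23634/83; -20379/83 23634/83 32654/83]
step 1: y = z − H·x̄ = [719/83]
step 1: S = H·P̄·Hᵀ + R = [51202/83]
step 1: K = P̄·Hᵀ·S⁻¹ = [-19113/51202; 11208/25601; 38419/51202]
step 1: x' = x̄ + K·y = [606779/51202, -491493/51202, -55830/25601]
step 1: P' = (I − K·H)·P̄ = [7896447/51202 -3831642/25601 -3724617/51202; -3831642/25601 4012071/25601 2101854/25601; -3724617/51202 2101854/25601 2360609/51202]
step 2: x̄ = F·x = [-941759/51202, 1474479/51202, 1211745/25601]
step 2: P̄ = F·P·Fᵀ + Q = [25847219/25601 -30411612/25601 -44145873/25601; -30411612/25601 36185442/25601 52826553/25601; -44145873/25601 52826553/25601 79119399/25601]
step 2: y = z − H·x̄ = [-2686175/51202]
step 2: S = H·P̄·Hᵀ + R = [119416804/25601]
step 2: K = P̄·Hᵀ·S⁻¹ = [-53315741/119416804; 31846917/59708402; 96731565/119416804]
step 2: x' = x̄ + K·y = [1201264039/238833608, 97355283/119416804, 1154936085/238833608]
step 2: P' = (I − K·H)·P̄ = [9531816995/119416804 -4604772327/59708402 -4470294027/119416804; -4604772327/59708402 2580420153/29854201 2874377601/59708402; -4470294027/119416804 2874377601/59708402 3561973971/119416804]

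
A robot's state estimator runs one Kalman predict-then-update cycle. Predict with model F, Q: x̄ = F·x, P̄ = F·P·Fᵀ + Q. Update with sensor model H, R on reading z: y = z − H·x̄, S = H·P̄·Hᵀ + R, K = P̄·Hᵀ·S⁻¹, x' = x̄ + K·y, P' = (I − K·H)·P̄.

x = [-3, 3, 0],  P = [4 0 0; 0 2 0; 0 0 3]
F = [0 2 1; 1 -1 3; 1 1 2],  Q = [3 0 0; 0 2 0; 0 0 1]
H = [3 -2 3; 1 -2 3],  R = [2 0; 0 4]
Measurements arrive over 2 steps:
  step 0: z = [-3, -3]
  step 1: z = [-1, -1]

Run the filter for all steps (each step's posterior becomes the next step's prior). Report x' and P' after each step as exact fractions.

step 0: x̄ = F·x = [6, -6, 0]
step 0: P̄ = F·P·Fᵀ + Q = [14 5 10; 5 35 20; 10 20 19]
step 0: y = z − H·x̄ = [-33, -21]
step 0: S = H·P̄·Hᵀ + R = [319 193; 193 129]
step 0: K = P̄·Hᵀ·S⁻¹ = [718/1951 -560/1951; 805/1951 -1280/1951; 426/1951 -229/1951]
step 0: x' = x̄ + K·y = [-228/1951, -11391/1951, -9249/1951]
step 0: P' = (I − K·H)·P̄ = [1838/1951 3365/1951 884/1951; 3365/1951 57860/1951 35745/1951; 884/1951 35745/1951 23230/1951]
step 1: x̄ = F·x = [-32031/1951, -16584/1951, -30117/1951]
step 1: P̄ = F·P·Fᵀ + Q = [403503/1951 140309/1951 348519/1951; 140309/1951 56774/1951 123523/1951; 348519/1951 123523/1951 307815/1951]
step 1: y = z − H·x̄ = [151325/1951, 87263/1951]
step 1: S = H·P̄·Hᵀ + R = [9740218/1951 5785420/1951; 5785420/1951 3456340/1951]
step 1: K = P̄·Hᵀ·S⁻¹ = [41427/118633 -292381/1186330; 570193/2491293 -1336061/4982586; 94329/830431 883567/8304310]
step 1: x' = x̄ + K·y = [-422333/1186330, -4553389/1660862, -15507349/8304310]
step 1: P' = (I − K·H)·P̄ = [499516/593165 90774/118633 -58846/593165; 90774/118633 10409033/2491293 1804410/830431; -58846/593165 1804410/830431 6741052/4152155]

step 0: x' = [-228/1951, -11391/1951, -9249/1951], P' = [1838/1951 3365/1951 884/1951; 3365/1951 57860/1951 35745/1951; 884/1951 35745/1951 23230/1951]
step 1: x' = [-422333/1186330, -4553389/1660862, -15507349/8304310], P' = [499516/593165 90774/118633 -58846/593165; 90774/118633 10409033/2491293 1804410/830431; -58846/593165 1804410/830431 6741052/4152155]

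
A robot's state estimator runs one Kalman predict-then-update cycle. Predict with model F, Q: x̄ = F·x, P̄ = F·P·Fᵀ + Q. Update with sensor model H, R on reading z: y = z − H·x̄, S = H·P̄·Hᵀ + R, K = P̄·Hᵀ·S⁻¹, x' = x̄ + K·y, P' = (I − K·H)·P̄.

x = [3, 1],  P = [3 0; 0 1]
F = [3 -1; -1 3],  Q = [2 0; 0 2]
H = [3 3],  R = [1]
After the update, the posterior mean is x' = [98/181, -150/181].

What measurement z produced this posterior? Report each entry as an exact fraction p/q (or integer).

x̄ = F·x = [8, 0]
P̄ = F·P·Fᵀ + Q = [30 -12; -12 14]
S = H·P̄·Hᵀ + R = [181]
K = P̄·Hᵀ·S⁻¹ = [54/181; 6/181]
x' − x̄ = [-1350/181, -150/181] = K·y
y = (KᵀK)⁻¹·Kᵀ·(x' − x̄) = [-25]
z = y + H·x̄ = [-25] + [24] = [-1]

z = [-1]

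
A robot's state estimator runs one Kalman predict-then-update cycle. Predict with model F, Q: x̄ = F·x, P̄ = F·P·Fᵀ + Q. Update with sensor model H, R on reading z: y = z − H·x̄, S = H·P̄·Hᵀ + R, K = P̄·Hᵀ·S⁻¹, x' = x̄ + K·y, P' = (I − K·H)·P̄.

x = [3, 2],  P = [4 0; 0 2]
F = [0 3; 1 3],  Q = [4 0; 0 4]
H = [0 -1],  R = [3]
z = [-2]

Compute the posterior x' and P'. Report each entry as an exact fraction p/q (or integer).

x' = [48/29, 79/29]
P' = [314/29 54/29; 54/29 78/29]

x̄ = F·x = [6, 9]
P̄ = F·P·Fᵀ + Q = [22 18; 18 26]
y = z − H·x̄ = [7]
S = H·P̄·Hᵀ + R = [29]
K = P̄·Hᵀ·S⁻¹ = [-18/29; -26/29]
x' = x̄ + K·y = [48/29, 79/29]
P' = (I − K·H)·P̄ = [314/29 54/29; 54/29 78/29]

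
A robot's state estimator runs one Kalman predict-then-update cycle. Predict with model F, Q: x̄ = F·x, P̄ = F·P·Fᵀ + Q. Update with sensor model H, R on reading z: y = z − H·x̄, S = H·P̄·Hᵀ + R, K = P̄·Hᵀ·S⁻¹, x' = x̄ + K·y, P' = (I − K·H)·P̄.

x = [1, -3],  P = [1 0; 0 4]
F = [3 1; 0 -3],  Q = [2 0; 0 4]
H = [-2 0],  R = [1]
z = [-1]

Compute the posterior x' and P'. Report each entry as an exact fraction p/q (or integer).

x̄ = F·x = [0, 9]
P̄ = F·P·Fᵀ + Q = [15 -12; -12 40]
y = z − H·x̄ = [-1]
S = H·P̄·Hᵀ + R = [61]
K = P̄·Hᵀ·S⁻¹ = [-30/61; 24/61]
x' = x̄ + K·y = [30/61, 525/61]
P' = (I − K·H)·P̄ = [15/61 -12/61; -12/61 1864/61]

x' = [30/61, 525/61]
P' = [15/61 -12/61; -12/61 1864/61]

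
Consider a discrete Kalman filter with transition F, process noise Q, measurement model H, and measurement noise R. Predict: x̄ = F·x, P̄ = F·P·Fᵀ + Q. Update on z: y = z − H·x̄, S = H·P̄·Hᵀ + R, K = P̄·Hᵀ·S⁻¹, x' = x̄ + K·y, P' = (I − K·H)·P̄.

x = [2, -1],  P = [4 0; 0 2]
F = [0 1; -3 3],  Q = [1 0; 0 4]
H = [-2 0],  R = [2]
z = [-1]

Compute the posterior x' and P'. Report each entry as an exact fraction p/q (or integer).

x' = [2/7, -45/7]
P' = [3/7 6/7; 6/7 334/7]

x̄ = F·x = [-1, -9]
P̄ = F·P·Fᵀ + Q = [3 6; 6 58]
y = z − H·x̄ = [-3]
S = H·P̄·Hᵀ + R = [14]
K = P̄·Hᵀ·S⁻¹ = [-3/7; -6/7]
x' = x̄ + K·y = [2/7, -45/7]
P' = (I − K·H)·P̄ = [3/7 6/7; 6/7 334/7]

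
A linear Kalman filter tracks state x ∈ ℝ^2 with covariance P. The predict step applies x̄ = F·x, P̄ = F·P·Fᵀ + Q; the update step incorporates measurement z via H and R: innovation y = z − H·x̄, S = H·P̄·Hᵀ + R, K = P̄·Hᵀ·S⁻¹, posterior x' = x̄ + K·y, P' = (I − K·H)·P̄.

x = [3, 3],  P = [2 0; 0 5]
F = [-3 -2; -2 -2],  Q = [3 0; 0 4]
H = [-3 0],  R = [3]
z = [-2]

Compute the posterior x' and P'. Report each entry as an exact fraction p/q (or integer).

x' = [67/124, 4/31]
P' = [41/124 8/31; 8/31 224/31]

x̄ = F·x = [-15, -12]
P̄ = F·P·Fᵀ + Q = [41 32; 32 32]
y = z − H·x̄ = [-47]
S = H·P̄·Hᵀ + R = [372]
K = P̄·Hᵀ·S⁻¹ = [-41/124; -8/31]
x' = x̄ + K·y = [67/124, 4/31]
P' = (I − K·H)·P̄ = [41/124 8/31; 8/31 224/31]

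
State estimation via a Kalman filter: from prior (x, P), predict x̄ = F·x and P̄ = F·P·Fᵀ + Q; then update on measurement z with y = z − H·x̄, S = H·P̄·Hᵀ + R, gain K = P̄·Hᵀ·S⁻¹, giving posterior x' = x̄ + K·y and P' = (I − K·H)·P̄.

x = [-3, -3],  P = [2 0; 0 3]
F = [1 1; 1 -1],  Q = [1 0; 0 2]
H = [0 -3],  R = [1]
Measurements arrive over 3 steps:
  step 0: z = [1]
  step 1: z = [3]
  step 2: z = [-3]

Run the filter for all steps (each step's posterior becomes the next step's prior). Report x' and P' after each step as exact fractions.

step 0: x' = [-381/64, -21/64], P' = [375/64 -1/64; -1/64 7/64]
step 1: x' = [-3507/1168, -621/584], P' = [1671/584 23/292; 23/292 8/73]
step 2: x' = [-125457/51766, 48333/51766], P' = [67058/25883 1607/25883; 1607/25883 2811/25883]

step 0: x̄ = F·x = [-6, 0]
step 0: P̄ = F·P·Fᵀ + Q = [6 -1; -1 7]
step 0: y = z − H·x̄ = [1]
step 0: S = H·P̄·Hᵀ + R = [64]
step 0: K = P̄·Hᵀ·S⁻¹ = [3/64; -21/64]
step 0: x' = x̄ + K·y = [-381/64, -21/64]
step 0: P' = (I − K·H)·P̄ = [375/64 -1/64; -1/64 7/64]
step 1: x̄ = F·x = [-201/32, -45/8]
step 1: P̄ = F·P·Fᵀ + Q = [111/16 23/4; 23/4 8]
step 1: y = z − H·x̄ = [-111/8]
step 1: S = H·P̄·Hᵀ + R = [73]
step 1: K = P̄·Hᵀ·S⁻¹ = [-69/292; -24/73]
step 1: x' = x̄ + K·y = [-3507/1168, -621/584]
step 1: P' = (I − K·H)·P̄ = [1671/584 23/292; 23/292 8/73]
step 2: x̄ = F·x = [-4749/1168, -2265/1168]
step 2: P̄ = F·P·Fᵀ + Q = [2411/584 1607/584; 1607/584 2811/584]
step 2: y = z − H·x̄ = [-10299/1168]
step 2: S = H·P̄·Hᵀ + R = [25883/584]
step 2: K = P̄·Hᵀ·S⁻¹ = [-4821/25883; -8433/25883]
step 2: x' = x̄ + K·y = [-125457/51766, 48333/51766]
step 2: P' = (I − K·H)·P̄ = [67058/25883 1607/25883; 1607/25883 2811/25883]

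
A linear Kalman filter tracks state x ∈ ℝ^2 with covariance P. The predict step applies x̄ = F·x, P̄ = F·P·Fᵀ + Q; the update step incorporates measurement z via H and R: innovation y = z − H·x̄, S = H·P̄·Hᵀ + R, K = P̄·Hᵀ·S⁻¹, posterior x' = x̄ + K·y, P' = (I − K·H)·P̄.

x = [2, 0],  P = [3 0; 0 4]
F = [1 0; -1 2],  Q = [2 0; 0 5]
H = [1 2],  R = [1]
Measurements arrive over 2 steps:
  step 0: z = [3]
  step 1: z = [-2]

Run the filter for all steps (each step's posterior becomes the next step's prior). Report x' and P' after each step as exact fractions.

step 0: x̄ = F·x = [2, -2]
step 0: P̄ = F·P·Fᵀ + Q = [5 -3; -3 24]
step 0: y = z − H·x̄ = [5]
step 0: S = H·P̄·Hᵀ + R = [90]
step 0: K = P̄·Hᵀ·S⁻¹ = [-1/90; 1/2]
step 0: x' = x̄ + K·y = [35/18, 1/2]
step 0: P' = (I − K·H)·P̄ = [449/90 -5/2; -5/2 3/2]
step 1: x̄ = F·x = [35/18, -17/18]
step 1: P̄ = F·P·Fᵀ + Q = [629/90 -899/90; -899/90 2339/90]
step 1: y = z − H·x̄ = [-37/18]
step 1: S = H·P̄·Hᵀ + R = [6479/90]
step 1: K = P̄·Hᵀ·S⁻¹ = [-1169/6479; 3779/6479]
step 1: x' = x̄ + K·y = [15001/6479, -13887/6479]
step 1: P' = (I − K·H)·P̄ = [30097/6479 -15633/6479; -15633/6479 9706/6479]

step 0: x' = [35/18, 1/2], P' = [449/90 -5/2; -5/2 3/2]
step 1: x' = [15001/6479, -13887/6479], P' = [30097/6479 -15633/6479; -15633/6479 9706/6479]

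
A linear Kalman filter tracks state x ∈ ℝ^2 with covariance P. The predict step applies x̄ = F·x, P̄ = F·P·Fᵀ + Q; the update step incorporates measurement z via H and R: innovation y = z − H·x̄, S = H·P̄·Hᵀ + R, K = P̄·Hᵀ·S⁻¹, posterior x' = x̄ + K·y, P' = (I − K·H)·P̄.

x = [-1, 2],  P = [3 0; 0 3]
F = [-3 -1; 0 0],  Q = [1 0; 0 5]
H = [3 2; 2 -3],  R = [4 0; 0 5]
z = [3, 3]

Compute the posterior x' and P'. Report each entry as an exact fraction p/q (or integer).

x' = [5444/4731, -2035/9462]
P' = [1550/4731 -155/4731; -155/4731 3185/9462]

x̄ = F·x = [1, 0]
P̄ = F·P·Fᵀ + Q = [31 0; 0 5]
y = z − H·x̄ = [0, 1]
S = H·P̄·Hᵀ + R = [303 156; 156 174]
K = P̄·Hᵀ·S⁻¹ = [1085/4731 713/4731; 680/4731 -2035/9462]
x' = x̄ + K·y = [5444/4731, -2035/9462]
P' = (I − K·H)·P̄ = [1550/4731 -155/4731; -155/4731 3185/9462]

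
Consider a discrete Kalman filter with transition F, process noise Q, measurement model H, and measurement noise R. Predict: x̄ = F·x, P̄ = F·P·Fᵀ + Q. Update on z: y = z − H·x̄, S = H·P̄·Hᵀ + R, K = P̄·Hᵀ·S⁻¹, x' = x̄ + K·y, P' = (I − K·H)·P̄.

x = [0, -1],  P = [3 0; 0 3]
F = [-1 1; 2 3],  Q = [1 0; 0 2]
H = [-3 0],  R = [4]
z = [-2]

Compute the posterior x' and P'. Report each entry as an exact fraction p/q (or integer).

x̄ = F·x = [-1, -3]
P̄ = F·P·Fᵀ + Q = [7 3; 3 41]
y = z − H·x̄ = [-5]
S = H·P̄·Hᵀ + R = [67]
K = P̄·Hᵀ·S⁻¹ = [-21/67; -9/67]
x' = x̄ + K·y = [38/67, -156/67]
P' = (I − K·H)·P̄ = [28/67 12/67; 12/67 2666/67]

x' = [38/67, -156/67]
P' = [28/67 12/67; 12/67 2666/67]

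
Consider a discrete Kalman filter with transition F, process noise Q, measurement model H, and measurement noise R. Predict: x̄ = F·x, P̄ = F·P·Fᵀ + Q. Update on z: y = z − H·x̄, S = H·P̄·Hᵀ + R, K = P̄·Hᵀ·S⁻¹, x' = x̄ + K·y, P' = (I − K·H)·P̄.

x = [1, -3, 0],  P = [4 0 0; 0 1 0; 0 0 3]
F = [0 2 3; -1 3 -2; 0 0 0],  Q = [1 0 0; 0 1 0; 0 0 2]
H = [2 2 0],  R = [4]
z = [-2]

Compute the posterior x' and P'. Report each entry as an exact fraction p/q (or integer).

x̄ = F·x = [-6, -10, 0]
P̄ = F·P·Fᵀ + Q = [32 -12 0; -12 26 0; 0 0 2]
y = z − H·x̄ = [30]
S = H·P̄·Hᵀ + R = [140]
K = P̄·Hᵀ·S⁻¹ = [2/7; 1/5; 0]
x' = x̄ + K·y = [18/7, -4, 0]
P' = (I − K·H)·P̄ = [144/7 -20 0; -20 102/5 0; 0 0 2]

x' = [18/7, -4, 0]
P' = [144/7 -20 0; -20 102/5 0; 0 0 2]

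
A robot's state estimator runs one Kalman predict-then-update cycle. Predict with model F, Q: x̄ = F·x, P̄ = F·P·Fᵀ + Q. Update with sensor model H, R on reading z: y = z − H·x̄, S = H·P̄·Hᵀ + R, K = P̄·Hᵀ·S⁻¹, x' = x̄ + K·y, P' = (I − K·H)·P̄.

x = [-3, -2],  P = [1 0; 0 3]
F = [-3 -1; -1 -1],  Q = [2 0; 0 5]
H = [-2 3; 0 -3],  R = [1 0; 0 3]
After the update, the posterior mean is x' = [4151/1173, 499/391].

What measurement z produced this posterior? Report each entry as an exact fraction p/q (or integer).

z = [-3, -3]

x̄ = F·x = [11, 5]
P̄ = F·P·Fᵀ + Q = [14 6; 6 9]
S = H·P̄·Hᵀ + R = [66 -45; -45 84]
K = P̄·Hᵀ·S⁻¹ = [-550/1173 -182/391; 5/391 -123/391]
x' − x̄ = [-8752/1173, -1456/391] = K·y
y = (KᵀK)⁻¹·Kᵀ·(x' − x̄) = [4, 12]
z = y + H·x̄ = [4, 12] + [-7, -15] = [-3, -3]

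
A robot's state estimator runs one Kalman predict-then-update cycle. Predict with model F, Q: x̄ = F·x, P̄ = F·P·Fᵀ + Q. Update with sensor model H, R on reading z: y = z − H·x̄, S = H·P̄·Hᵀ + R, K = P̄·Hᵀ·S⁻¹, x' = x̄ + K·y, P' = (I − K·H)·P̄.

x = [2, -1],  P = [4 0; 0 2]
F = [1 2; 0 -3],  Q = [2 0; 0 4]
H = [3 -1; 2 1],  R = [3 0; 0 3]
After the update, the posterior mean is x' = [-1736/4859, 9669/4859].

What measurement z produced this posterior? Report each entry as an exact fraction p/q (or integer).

z = [-3, 1]

x̄ = F·x = [0, 3]
P̄ = F·P·Fᵀ + Q = [14 -12; -12 22]
S = H·P̄·Hᵀ + R = [223 50; 50 33]
K = P̄·Hᵀ·S⁻¹ = [982/4859 868/4859; -1814/4859 2454/4859]
x' − x̄ = [-1736/4859, -4908/4859] = K·y
y = (KᵀK)⁻¹·Kᵀ·(x' − x̄) = [0, -2]
z = y + H·x̄ = [0, -2] + [-3, 3] = [-3, 1]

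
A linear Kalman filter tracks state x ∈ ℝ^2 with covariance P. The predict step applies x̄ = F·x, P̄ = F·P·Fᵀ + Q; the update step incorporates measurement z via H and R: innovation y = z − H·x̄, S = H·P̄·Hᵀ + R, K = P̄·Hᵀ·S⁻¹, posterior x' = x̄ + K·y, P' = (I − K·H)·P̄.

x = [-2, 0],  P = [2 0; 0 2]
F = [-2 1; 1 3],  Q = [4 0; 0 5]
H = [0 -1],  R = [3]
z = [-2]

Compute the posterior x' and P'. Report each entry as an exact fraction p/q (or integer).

x' = [30/7, 11/7]
P' = [97/7 3/14; 3/14 75/28]

x̄ = F·x = [4, -2]
P̄ = F·P·Fᵀ + Q = [14 2; 2 25]
y = z − H·x̄ = [-4]
S = H·P̄·Hᵀ + R = [28]
K = P̄·Hᵀ·S⁻¹ = [-1/14; -25/28]
x' = x̄ + K·y = [30/7, 11/7]
P' = (I − K·H)·P̄ = [97/7 3/14; 3/14 75/28]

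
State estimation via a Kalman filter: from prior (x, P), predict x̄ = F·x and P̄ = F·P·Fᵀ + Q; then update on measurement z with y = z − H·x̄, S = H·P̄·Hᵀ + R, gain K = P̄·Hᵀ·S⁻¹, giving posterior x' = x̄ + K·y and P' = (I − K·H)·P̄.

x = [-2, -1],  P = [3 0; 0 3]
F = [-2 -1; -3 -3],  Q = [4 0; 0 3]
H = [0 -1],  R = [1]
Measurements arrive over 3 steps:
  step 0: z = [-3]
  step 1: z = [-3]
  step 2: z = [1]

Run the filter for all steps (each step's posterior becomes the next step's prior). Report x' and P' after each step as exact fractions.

step 0: x' = [64/29, 90/29], P' = [373/58 27/58; 27/58 57/58]
step 1: x' = [3929/1147, 6333/2294], P' = [14083/2294 663/1147; 663/1147 2265/2294]
step 2: x' = [161447/360352, -220455/180176], P' = [2189109/360352 103227/180176; 103227/180176 88941/90088]

step 0: x̄ = F·x = [5, 9]
step 0: P̄ = F·P·Fᵀ + Q = [19 27; 27 57]
step 0: y = z − H·x̄ = [6]
step 0: S = H·P̄·Hᵀ + R = [58]
step 0: K = P̄·Hᵀ·S⁻¹ = [-27/58; -57/58]
step 0: x' = x̄ + K·y = [64/29, 90/29]
step 0: P' = (I − K·H)·P̄ = [373/58 27/58; 27/58 57/58]
step 1: x̄ = F·x = [-218/29, -462/29]
step 1: P̄ = F·P·Fᵀ + Q = [1889/58 1326/29; 1326/29 2265/29]
step 1: y = z − H·x̄ = [-549/29]
step 1: S = H·P̄·Hᵀ + R = [2294/29]
step 1: K = P̄·Hᵀ·S⁻¹ = [-663/1147; -2265/2294]
step 1: x' = x̄ + K·y = [3929/1147, 6333/2294]
step 1: P' = (I − K·H)·P̄ = [14083/2294 663/1147; 663/1147 2265/2294]
step 2: x̄ = F·x = [-22049/2294, -42573/2294]
step 2: P̄ = F·P·Fᵀ + Q = [73077/2294 103227/2294; 103227/2294 88941/1147]
step 2: y = z − H·x̄ = [-40279/2294]
step 2: S = H·P̄·Hᵀ + R = [90088/1147]
step 2: K = P̄·Hᵀ·S⁻¹ = [-103227/180176; -88941/90088]
step 2: x' = x̄ + K·y = [161447/360352, -220455/180176]
step 2: P' = (I − K·H)·P̄ = [2189109/360352 103227/180176; 103227/180176 88941/90088]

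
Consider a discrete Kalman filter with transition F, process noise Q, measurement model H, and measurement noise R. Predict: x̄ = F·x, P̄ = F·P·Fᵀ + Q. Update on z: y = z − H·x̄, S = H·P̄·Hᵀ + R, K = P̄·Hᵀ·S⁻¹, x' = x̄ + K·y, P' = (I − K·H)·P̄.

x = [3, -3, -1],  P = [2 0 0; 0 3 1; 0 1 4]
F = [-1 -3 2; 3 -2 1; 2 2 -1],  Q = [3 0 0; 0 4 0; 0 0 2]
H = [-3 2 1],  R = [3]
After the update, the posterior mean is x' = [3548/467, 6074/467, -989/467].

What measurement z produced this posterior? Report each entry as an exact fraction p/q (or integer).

z = [1]

x̄ = F·x = [4, 14, 1]
P̄ = F·P·Fᵀ + Q = [36 13 -23; 13 34 0; -23 0 22]
S = H·P̄·Hᵀ + R = [467]
K = P̄·Hᵀ·S⁻¹ = [-105/467; 29/467; 91/467]
x' − x̄ = [1680/467, -464/467, -1456/467] = K·y
y = (KᵀK)⁻¹·Kᵀ·(x' − x̄) = [-16]
z = y + H·x̄ = [-16] + [17] = [1]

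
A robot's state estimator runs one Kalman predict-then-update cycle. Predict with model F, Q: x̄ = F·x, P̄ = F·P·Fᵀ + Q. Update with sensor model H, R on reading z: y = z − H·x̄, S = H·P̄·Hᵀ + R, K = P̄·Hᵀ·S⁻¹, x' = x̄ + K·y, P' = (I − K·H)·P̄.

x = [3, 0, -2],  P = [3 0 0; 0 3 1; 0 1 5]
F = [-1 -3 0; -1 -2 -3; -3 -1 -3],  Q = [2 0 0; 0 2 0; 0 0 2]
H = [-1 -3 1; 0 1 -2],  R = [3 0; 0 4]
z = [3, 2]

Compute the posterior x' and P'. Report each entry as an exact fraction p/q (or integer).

x̄ = F·x = [-3, 3, -3]
P̄ = F·P·Fᵀ + Q = [32 30 27; 30 74 69; 27 69 83]
y = z − H·x̄ = [12, -7]
S = H·P̄·Hᵀ + R = [496 119; 119 134]
K = P̄·Hᵀ·S⁻¹ = [-9874/52303 -599/52303; -16906/52303 -9967/52303; -8691/52303 -30143/52303]
x' = x̄ + K·y = [-271204/52303, 23806/52303, -50200/52303]
P' = (I − K·H)·P̄ = [721290/52303 -276188/52303 -136896/52303; -276188/52303 138736/52303 89302/52303; -136896/52303 89302/52303 104937/52303]

x' = [-271204/52303, 23806/52303, -50200/52303]
P' = [721290/52303 -276188/52303 -136896/52303; -276188/52303 138736/52303 89302/52303; -136896/52303 89302/52303 104937/52303]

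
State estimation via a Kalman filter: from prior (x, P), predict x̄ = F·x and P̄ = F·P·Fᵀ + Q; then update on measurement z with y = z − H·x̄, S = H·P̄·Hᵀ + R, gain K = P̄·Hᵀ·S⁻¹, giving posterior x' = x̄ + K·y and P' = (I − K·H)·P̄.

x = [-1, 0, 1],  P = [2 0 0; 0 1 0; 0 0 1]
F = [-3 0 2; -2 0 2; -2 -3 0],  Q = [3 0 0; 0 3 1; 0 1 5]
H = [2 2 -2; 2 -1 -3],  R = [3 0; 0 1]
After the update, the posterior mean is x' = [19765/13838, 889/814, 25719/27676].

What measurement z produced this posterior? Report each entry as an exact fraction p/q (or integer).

z = [3, -1]

x̄ = F·x = [5, 4, 2]
P̄ = F·P·Fᵀ + Q = [25 16 12; 16 15 9; 12 9 22]
S = H·P̄·Hᵀ + R = [211 78; 78 160]
K = P̄·Hᵀ·S⁻¹ = [2359/6919 -2473/13838; 115/407 -163/814; 1829/13838 -10605/27676]
x' − x̄ = [-49425/13838, -2367/814, -29633/27676] = K·y
y = (KᵀK)⁻¹·Kᵀ·(x' − x̄) = [-11, -1]
z = y + H·x̄ = [-11, -1] + [14, 0] = [3, -1]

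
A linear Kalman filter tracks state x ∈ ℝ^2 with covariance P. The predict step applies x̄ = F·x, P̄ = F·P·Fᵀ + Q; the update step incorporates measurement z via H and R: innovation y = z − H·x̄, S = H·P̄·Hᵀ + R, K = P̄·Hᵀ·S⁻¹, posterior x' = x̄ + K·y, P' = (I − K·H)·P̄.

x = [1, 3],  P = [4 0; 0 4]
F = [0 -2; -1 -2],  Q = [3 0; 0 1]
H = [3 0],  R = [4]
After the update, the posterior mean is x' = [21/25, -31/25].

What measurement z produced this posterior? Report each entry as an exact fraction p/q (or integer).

z = [3]

x̄ = F·x = [-6, -7]
P̄ = F·P·Fᵀ + Q = [19 16; 16 21]
S = H·P̄·Hᵀ + R = [175]
K = P̄·Hᵀ·S⁻¹ = [57/175; 48/175]
x' − x̄ = [171/25, 144/25] = K·y
y = (KᵀK)⁻¹·Kᵀ·(x' − x̄) = [21]
z = y + H·x̄ = [21] + [-18] = [3]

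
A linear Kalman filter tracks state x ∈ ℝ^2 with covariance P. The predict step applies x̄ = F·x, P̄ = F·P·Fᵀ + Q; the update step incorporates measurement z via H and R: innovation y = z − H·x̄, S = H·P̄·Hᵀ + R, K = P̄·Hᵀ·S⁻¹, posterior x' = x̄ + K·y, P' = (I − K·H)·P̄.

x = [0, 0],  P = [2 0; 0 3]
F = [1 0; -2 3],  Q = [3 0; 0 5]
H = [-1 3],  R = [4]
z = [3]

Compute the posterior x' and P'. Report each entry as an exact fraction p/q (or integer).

x' = [-17/131, 124/131]
P' = [1676/393 536/393; 536/393 344/393]

x̄ = F·x = [0, 0]
P̄ = F·P·Fᵀ + Q = [5 -4; -4 40]
y = z − H·x̄ = [3]
S = H·P̄·Hᵀ + R = [393]
K = P̄·Hᵀ·S⁻¹ = [-17/393; 124/393]
x' = x̄ + K·y = [-17/131, 124/131]
P' = (I − K·H)·P̄ = [1676/393 536/393; 536/393 344/393]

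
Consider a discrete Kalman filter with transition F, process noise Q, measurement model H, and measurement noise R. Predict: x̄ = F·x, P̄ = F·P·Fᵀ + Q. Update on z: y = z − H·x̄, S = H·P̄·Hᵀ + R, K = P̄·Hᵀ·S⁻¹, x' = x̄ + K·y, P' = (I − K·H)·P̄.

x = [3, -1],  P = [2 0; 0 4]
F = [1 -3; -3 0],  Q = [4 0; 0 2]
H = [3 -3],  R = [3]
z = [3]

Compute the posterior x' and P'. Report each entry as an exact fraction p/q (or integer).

x̄ = F·x = [6, -9]
P̄ = F·P·Fᵀ + Q = [42 -6; -6 20]
y = z − H·x̄ = [-42]
S = H·P̄·Hᵀ + R = [669]
K = P̄·Hᵀ·S⁻¹ = [48/223; -26/223]
x' = x̄ + K·y = [-678/223, -915/223]
P' = (I − K·H)·P̄ = [2454/223 2406/223; 2406/223 2432/223]

x' = [-678/223, -915/223]
P' = [2454/223 2406/223; 2406/223 2432/223]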